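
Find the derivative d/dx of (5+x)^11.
11(5+x)^10

Working:
Using the power rule: d/dx (5+x)^11 = 11(5+x)^{10}.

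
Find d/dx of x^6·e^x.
Product rule: d/dx[x^6]·e^x + x^6·d/dx[e^x] = 6x^{5}e^x + x^6e^x.
Final answer: (6x^5 + x^6)e^x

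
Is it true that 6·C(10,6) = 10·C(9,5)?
True

Reasoning: Absorption identity k·C(n,k) = n·C(n-1,k-1). LHS = 6·210 = 1,260; RHS = 10·126 = 1,260.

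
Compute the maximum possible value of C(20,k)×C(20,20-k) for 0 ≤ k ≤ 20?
34,134,779,536
C(20,k)·C(20,20-k) = C(20,k)², maximised at the centre k = 10: C(20,10)² = 34,134,779,536.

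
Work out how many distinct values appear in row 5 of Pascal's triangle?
Row 5 has entries C(5,0)..C(5,5); by symmetry C(5,k)=C(5,5-k), giving 3 distinct values.
Final answer: 3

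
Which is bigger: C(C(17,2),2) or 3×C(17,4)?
C(C(17,2),2)=9,180, 3×C(17,4)=7,140.
Final answer: C(C(17,2),2)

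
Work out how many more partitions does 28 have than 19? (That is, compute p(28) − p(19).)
Pentagonal recurrence p(n) = p(n−1) + p(n−2) − p(n−5) − p(n−7) + …: p(28) = p(27) + p(26) − p(23) − p(21) + p(16) + p(13) − p(6) − p(2) = 3,010 + 2,436 − 1,255 − 792 + 231 + 101 − 11 − 2 = 3,718.
p(19) = p(18) + p(17) − p(14) − p(12) + p(7) + p(4) = 385 + 297 − 135 − 77 + 15 + 5 = 490.
Difference = 3,718 − 490 = 3,228.
Final answer: 3,228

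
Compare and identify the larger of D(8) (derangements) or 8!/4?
D(8)

Solution: D(8) = (8-1)·[D(7) + D(6)] = 7·[1,854 + 265] = 14,833; 8!/4 = 40,320/4 = 10,080.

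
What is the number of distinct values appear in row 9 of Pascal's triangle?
Row 9 has entries C(9,0)..C(9,9); by symmetry C(9,k)=C(9,9-k), giving 5 distinct values.
Final answer: 5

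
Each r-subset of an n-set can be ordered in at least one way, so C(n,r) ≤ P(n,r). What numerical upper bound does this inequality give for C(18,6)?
13,366,080

Reasoning: P(18,6) = 18·17·16·15·14·13 = 13,366,080, so C(18,6) ≤ 13,366,080. (The bound is loose by a factor of 6! = 720: C(18,6) = 13,366,080/720 = 18,564.)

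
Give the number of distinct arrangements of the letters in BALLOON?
Word has 7 letters (B=1, A=1, L=2, O=2, N=1). Arrangements: 7!/Π(k!) = 1,260.

Answer: 1,260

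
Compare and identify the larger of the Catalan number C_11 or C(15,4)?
C_11

Reasoning: C_11 = C(22,11)/(11+1) = 705,432/12 = 58,786; C(15,4) = 1,365.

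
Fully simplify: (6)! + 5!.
(6)! + 5! = (6)·5! + 5! = (6+1)·5! = 7·5! = 840.
Final answer: 840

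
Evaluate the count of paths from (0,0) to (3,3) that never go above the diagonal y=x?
5

Reasoning: Counted by the Catalan number C_3: C_3 = C(6,3)/(3+1) = 20/4 = 5.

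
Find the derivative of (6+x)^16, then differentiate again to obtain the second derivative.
First derivative: 16(6+x)^{15}. Second derivative: 16·15·(6+x)^{14} = 240(6+x)^{14}.

Answer: 240(6+x)^14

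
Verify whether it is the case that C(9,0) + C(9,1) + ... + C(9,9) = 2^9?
Binomial theorem with x = y = 1: Σ C(9,i) = (1+1)^9 = 2^9 = 512. The statement holds.

Answer: True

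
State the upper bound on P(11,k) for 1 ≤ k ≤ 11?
39,916,800

Explanation: P(11,k) increases in k, so maximum at k = 11: 11! = 39,916,800.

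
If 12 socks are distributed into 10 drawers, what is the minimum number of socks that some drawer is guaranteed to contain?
2

Explanation: Pigeonhole: ⌈12/10⌉ = 2.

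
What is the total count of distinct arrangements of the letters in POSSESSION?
75,600

Explanation: Word has 10 letters (P=1, O=2, S=4, E=1, I=1, N=1). Arrangements: 10!/Π(k!) = 75,600.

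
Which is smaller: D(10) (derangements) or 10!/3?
D(10) = (10-1)·[D(9) + D(8)] = 9·[133,496 + 14,833] = 1,334,961; 10!/3 = 3,628,800/3 = 1,209,600.
Final answer: 10!/3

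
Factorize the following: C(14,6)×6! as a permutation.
C(14,6)×6! = [14!/(6!(8)!)]×6! = 14!/(8)! = P(14,6) = 2,162,160.
Final answer: P(14,6)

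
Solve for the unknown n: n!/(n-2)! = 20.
5

Working:
n!/(n-2)! = n×(n-1), a product of 2 consecutive integers ≈ (n−0.5)^2. 20^(1/2) + 0.5 ≈ 5.0; check n = 5: 5×4 = 20 ✓. So n = 5.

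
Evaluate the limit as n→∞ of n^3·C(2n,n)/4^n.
∞

Solution: C(2n,n) ~ 4^n/√(πn), so n^3·C(2n,n)/4^n ~ n^(3 − 1/2)/√π → ∞.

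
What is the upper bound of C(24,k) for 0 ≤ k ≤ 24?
2,704,156
Maximum at k = 12: C(24,12) = 2,704,156.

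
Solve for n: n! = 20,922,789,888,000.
16
n! is strictly increasing. 14! = 87,178,291,200, 15! = 1,307,674,368,000, 16! = 20,922,789,888,000 ✓. So n = 16.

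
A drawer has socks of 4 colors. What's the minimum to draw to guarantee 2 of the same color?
5

Explanation: Worst case: 1 of each = 4. One more: 5.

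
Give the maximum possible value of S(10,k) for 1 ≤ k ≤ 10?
Row S(10,k) for k = 1..10 (via S(n,k) = k·S(n−1,k) + S(n−1,k−1)): 1, 511, 9,330, 34,105, 42,525, 22,827, 5,880, 750, 45, 1. The row is unimodal; maximum at k = 5: 42,525.

Answer: 42,525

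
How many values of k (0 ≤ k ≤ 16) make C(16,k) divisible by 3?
5

Reasoning: Checking C(16,k) mod 3 for k = 0..16: divisible at k = 2, 5, 8, 11, 14. That's 5 values.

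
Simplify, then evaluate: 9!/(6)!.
This equals 9×8×7 = 504.

Answer: 504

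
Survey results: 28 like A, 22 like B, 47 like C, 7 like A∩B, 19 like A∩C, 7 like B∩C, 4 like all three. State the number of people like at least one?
68

Solution: |A∪B∪C| = 28+22+47-7-19-7+4 = 68.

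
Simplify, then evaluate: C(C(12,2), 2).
2,145

Solution: C(12,2) = 66, then C(66, 2) = 2,145.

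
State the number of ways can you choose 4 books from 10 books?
210

Working:
C(10,4) = 10! / (4! × (10-4)!)
         = 10! / (4! × 6!)
         = 210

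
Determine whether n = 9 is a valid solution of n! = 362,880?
Yes

Solution: 9! = 9·8! = 9·40,320 = 362,880, which equals 362,880.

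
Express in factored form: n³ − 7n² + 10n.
n(n − 2)(n − 5)

Reasoning: n³ − 7n² + 10n = n(n² − 7n + 10) = n(n − 2)(n − 5).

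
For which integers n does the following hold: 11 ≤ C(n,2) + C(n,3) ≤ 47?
5, 6

Explanation: C(4,2)+C(4,3)=10; C(5,2)+C(5,3)=20; C(6,2)+C(6,3)=35; C(7,2)+C(7,3)=56. So valid n = 5, 6.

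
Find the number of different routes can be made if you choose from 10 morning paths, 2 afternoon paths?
20

Solution: By the multiplication principle: 10 × 2 = 20.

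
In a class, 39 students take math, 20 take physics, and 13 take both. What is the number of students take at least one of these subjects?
46

Working:
|A∪B| = |A|+|B|-|A∩B| = 39+20-13 = 46.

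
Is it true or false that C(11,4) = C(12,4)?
False

Explanation: LHS = C(11,4) = 330; RHS = C(12,4) = 495. 330 ≠ 495, so the statement does not hold.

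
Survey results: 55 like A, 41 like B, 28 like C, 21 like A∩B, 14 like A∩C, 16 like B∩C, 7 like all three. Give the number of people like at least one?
80

Solution: |A∪B∪C| = 55+41+28-21-14-16+7 = 80.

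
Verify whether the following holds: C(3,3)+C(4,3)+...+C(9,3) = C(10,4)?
True

Working:
Hockey stick identity gives Σ = C(10,4) = 210; RHS C(10,4) = 210.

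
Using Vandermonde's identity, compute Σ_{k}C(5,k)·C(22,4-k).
17,550

Solution: = C(5+22,4) = C(27,4) = 17,550.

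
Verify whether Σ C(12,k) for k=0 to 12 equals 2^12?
True

Solution: Binomial theorem: Σ C(12,k) = (1+1)^12 = 2^12 = 4,096; RHS 2^12 = 4,096.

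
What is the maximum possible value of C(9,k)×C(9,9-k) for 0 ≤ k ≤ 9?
15,876

Working:
C(9,k)·C(9,9-k) = C(9,k)², maximised at the centre k = 4: C(9,4)² = 15,876.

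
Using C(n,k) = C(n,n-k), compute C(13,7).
1,716

Solution: C(13,7) = C(13,6) = 1,716.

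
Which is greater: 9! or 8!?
9!

Reasoning: 9!=362,880, 8!=40,320. 9! > 8!.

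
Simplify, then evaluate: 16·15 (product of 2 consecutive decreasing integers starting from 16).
240
This is P(16,2) = 16!/(14)! = 240.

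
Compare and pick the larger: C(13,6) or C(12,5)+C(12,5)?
C(13,6)

Explanation: C(13,6)=1,716; C(12,5)+C(12,5)=792+792=1,584.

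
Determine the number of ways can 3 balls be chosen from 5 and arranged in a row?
60

Working:
P(5,3) = 5!/(5-3)! = 60.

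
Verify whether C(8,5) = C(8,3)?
True

Explanation: Symmetry C(n,k) = C(n,n-k): C(8,5) = 56 and C(8,3) = 56. Both sides agree, so the statement holds.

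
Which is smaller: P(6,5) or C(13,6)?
P(6,5)=720, C(13,6)=1,716.

Answer: P(6,5)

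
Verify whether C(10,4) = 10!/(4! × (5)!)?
False

Working:
The correct denominator is 4!×6!, giving C(10,4) = 210; the stated RHS is 10!/(4!×5!) = 1,260 ≠ 210, so the statement does not hold.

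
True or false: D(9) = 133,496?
True
Derangements of 9 elements: D(9) = (9-1)·[D(8) + D(7)] = 8·[14,833 + 1,854] = 133,496.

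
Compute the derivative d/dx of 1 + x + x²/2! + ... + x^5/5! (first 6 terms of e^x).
1 + x + x²/2! + ... + x^4/4!

Explanation: Differentiating term by term gives the first 5 terms of e^x.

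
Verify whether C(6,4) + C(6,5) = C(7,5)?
True

Working:
Pascal's identity: LHS = 15 + 6 = 21; RHS = C(7,5) = 21. Both sides agree, so the statement holds.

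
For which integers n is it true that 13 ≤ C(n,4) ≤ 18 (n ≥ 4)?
C(5,4)=5; C(6,4)=15; C(7,4)=35. So valid n = 6.

Answer: 6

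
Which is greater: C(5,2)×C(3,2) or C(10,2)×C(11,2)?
C(10,2)×C(11,2)
C(5,2)×C(3,2)=30, C(10,2)×C(11,2)=2,475.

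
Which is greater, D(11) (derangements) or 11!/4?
D(11)

Explanation: D(11) = (11-1)·[D(10) + D(9)] = 10·[1,334,961 + 133,496] = 14,684,570; 11!/4 = 39,916,800/4 = 9,979,200.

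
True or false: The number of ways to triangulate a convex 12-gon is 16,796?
True
Triangulations of a convex 12-gon are counted by the Catalan number C_10: C_10 = C(20,10)/(10+1) = 184,756/11 = 16,796.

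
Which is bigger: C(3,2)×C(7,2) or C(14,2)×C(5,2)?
C(14,2)×C(5,2)

Explanation: C(3,2)×C(7,2)=63, C(14,2)×C(5,2)=910.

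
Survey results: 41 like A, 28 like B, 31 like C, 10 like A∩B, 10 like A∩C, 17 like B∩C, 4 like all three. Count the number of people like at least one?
|A∪B∪C| = 41+28+31-10-10-17+4 = 67.

Answer: 67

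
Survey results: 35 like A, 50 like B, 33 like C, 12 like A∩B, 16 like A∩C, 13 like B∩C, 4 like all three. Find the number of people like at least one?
81

Working:
|A∪B∪C| = 35+50+33-12-16-13+4 = 81.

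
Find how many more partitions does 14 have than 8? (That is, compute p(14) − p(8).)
113

Explanation: Pentagonal recurrence p(n) = p(n−1) + p(n−2) − p(n−5) − p(n−7) + …: p(14) = p(13) + p(12) − p(9) − p(7) + p(2) = 101 + 77 − 30 − 15 + 2 = 135.
p(8) = p(7) + p(6) − p(3) − p(1) = 15 + 11 − 3 − 1 = 22.
Difference = 135 − 22 = 113.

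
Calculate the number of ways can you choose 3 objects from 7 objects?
35
C(7,3) = 7! / (3! × (7-3)!)
         = 7! / (3! × 4!)
         = 35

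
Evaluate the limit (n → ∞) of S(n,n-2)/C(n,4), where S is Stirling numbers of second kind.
3
The leading term of S(n,n-2) as a polynomial in n is (3)!!·C(n,4), so the ratio → (3)!! = 3.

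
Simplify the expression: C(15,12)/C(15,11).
1/3

Explanation: C(n,k+1)/C(n,k) = (n−k)/(k+1). Here (15−11)/(11+1) = 4/12 = 1/3.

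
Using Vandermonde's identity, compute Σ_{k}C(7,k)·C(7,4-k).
1,001

Solution: = C(7+7,4) = C(14,4) = 1,001.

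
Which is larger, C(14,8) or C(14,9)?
C(14,8)

C(14,8)=3,003, C(14,9)=2,002.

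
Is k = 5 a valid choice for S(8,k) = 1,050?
Yes
S(8,5) = 5·S(7,5) + S(7,4) = 5·140 + 350 = 1,050, which equals 1,050.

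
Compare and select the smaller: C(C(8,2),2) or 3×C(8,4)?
3×C(8,4)
C(C(8,2),2)=378, 3×C(8,4)=210.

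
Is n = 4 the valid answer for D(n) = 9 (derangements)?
Yes

Explanation: D(4) = (4-1)·[D(3) + D(2)] = 3·[2 + 1] = 9, which equals 9.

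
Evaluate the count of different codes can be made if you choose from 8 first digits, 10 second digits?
By the multiplication principle: 8 × 10 = 80.
Final answer: 80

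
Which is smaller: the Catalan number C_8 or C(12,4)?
C(12,4)

Explanation: C_8 = C(16,8)/(8+1) = 12,870/9 = 1,430; C(12,4) = 495.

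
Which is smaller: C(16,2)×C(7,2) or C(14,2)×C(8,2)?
C(16,2)×C(7,2)

Solution: C(16,2)×C(7,2)=2,520, C(14,2)×C(8,2)=2,548.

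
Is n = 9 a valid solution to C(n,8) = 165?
No

Explanation: C(9,8) = 9·8·7·6·5·4·3·2/8! = 362,880/40,320 = 9, which does not equal 165.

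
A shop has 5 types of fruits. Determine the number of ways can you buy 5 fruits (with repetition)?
126

Stars and bars: C(5+5-1, 5) = C(9, 5) = 126.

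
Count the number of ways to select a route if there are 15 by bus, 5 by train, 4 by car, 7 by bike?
31
By the addition principle: 15 + 5 + 4 + 7 = 31.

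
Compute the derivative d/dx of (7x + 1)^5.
Chain rule: 5(7x+1)^{4} × 7 = 35(7x+1)^{4}.

Answer: 35(7x + 1)^4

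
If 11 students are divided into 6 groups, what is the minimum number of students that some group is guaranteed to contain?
2

Solution: Pigeonhole: ⌈11/6⌉ = 2.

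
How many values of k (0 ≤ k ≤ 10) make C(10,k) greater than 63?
Row 10 is unimodal and symmetric about k=10/2. C(10,2)=45 ≤ 63; C(10,3)=120 > 63; by symmetry C(10,k) > 63 for k = 3..7. That's 7 - 3 + 1 = 5 values.

Answer: 5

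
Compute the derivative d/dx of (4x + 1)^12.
48(4x + 1)^11

Working:
Chain rule: 12(4x+1)^{11} × 4 = 48(4x+1)^{11}.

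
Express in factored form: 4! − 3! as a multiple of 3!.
3 × 3! = 18
4! − 3! = 4·3! − 3! = (4 − 1)·3! = 3 × 3! = 18.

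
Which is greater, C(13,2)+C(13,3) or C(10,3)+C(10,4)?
First=364, Second=330.

Answer: C(13,2)+C(13,3)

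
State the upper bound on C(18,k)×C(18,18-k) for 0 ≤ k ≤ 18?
C(18,k)·C(18,18-k) = C(18,k)², maximised at the centre k = 9: C(18,9)² = 2,363,904,400.
Final answer: 2,363,904,400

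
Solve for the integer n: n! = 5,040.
7

n! is strictly increasing. 5! = 120, 6! = 720, 7! = 5,040 ✓. So n = 7.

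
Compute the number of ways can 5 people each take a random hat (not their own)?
44

Working:
Using D(n) = (n-1)[D(n-1) + D(n-2)]:
D(5) = (5-1) × [D(4) + D(3)]
      = 4 × [9 + 2]
      = 4 × 11
      = 44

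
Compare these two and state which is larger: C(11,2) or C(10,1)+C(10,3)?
C(10,1)+C(10,3)

Solution: C(11,2)=55; C(10,1)+C(10,3)=10+120=130.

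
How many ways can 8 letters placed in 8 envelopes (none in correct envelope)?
14,833
Using D(n) = (n-1)[D(n-1) + D(n-2)]:
D(8) = (8-1) × [D(7) + D(6)]
      = 7 × [1854 + 265]
      = 7 × 2119
      = 14,833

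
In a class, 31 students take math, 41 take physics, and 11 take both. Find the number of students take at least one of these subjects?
61

Working:
|A∪B| = |A|+|B|-|A∩B| = 31+41-11 = 61.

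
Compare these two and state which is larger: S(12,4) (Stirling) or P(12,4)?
S(12,4)
S(12,4) = 4·S(11,4) + S(11,3) = 4·145,750 + 28,501 = 611,501; P(12,4) = 11,880.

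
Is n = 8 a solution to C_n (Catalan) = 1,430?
Yes

Working:
C_8 = C(16,8)/(8+1) = 12,870/9 = 1,430, which equals 1,430.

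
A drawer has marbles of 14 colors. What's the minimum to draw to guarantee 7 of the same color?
85

Working:
Worst case: 6 of each = 84. One more: 85.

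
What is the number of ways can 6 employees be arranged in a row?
720

Arrangements of 6 distinct objects: 6! = 720.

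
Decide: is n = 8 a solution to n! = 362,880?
No

Working:
8! = 8·7! = 8·5,040 = 40,320, which does not equal 362,880.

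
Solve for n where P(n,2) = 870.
30
P(n,2) = n(n−1) is increasing in n; n(n−1) ≈ (n−0.5)^2 = 870 gives n ≈ 30.0. Check: P(28,2) = 756, P(29,2) = 812, P(30,2) = 870 ✓. So n = 30.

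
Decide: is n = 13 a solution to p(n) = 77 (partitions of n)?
Pentagonal recurrence p(n) = p(n−1) + p(n−2) − p(n−5) − p(n−7) + …: p(13) = p(12) + p(11) − p(8) − p(6) + p(1) = 77 + 56 − 22 − 11 + 1 = 101, which does not equal 77.
Final answer: No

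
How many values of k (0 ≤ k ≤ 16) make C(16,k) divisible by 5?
9

Solution: Checking C(16,k) mod 5 for k = 0..16: divisible at k = 2, 3, 4, 7, 8, 9, 12, 13, 14. That's 9 values.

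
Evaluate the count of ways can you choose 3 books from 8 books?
C(8,3) = 8! / (3! × (8-3)!)
         = 8! / (3! × 5!)
         = 56
Final answer: 56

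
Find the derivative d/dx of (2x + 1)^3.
6(2x + 1)^2

Chain rule: 3(2x+1)^{2} × 2 = 6(2x+1)^{2}.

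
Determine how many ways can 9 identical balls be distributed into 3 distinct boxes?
C(9+3-1, 3-1) = C(11, 2) = 55.
Final answer: 55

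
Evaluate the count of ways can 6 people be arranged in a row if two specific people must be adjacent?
240

Working:
Treat pair as unit: (6-1)! arrangements × 2 internal orders = 240.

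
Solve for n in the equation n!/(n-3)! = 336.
8

n!/(n-3)! = n×(n-1)×(n-2), a product of 3 consecutive integers ≈ (n−1)^3. 336^(1/3) + 1 ≈ 8.0; check n = 8: 8×7×6 = 336 ✓. So n = 8.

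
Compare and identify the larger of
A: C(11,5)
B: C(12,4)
B

Reasoning: A=C(11,5)=462, B=C(12,4)=495.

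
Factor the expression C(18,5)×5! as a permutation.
C(18,5)×5! = [18!/(5!(13)!)]×5! = 18!/(13)! = P(18,5) = 1,028,160.

Answer: P(18,5)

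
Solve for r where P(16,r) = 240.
P(16,r) = 16·15·…·(16−r+1), a product of r factors. Multiplying down from 16: 16 = 16; 16·15 = 240 ✓ (2 factors). So r = 2.
Final answer: 2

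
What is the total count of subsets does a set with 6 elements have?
Each element can be included or excluded: 2^6 = 64.
Final answer: 64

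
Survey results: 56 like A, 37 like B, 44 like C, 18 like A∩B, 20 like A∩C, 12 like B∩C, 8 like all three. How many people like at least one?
95

|A∪B∪C| = 56+37+44-18-20-12+8 = 95.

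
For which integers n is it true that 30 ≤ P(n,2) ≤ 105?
6, 7, 8, 9, 10

Working:
P(5,2)=20; P(6,2)=30; P(7,2)=42; P(8,2)=56; P(9,2)=72; P(10,2)=90; P(11,2)=110. So valid n = 6, 7, 8, 9, 10.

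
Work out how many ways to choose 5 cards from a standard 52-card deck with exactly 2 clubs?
712,842

13 clubs and 39 non-clubs: C(13,2) × C(39,3) = 78 × 9139 = 712,842.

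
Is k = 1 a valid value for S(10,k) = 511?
No

Solution: S(10,1) = 1·S(9,1) + S(9,0) = 1·1 + 0 = 1, which does not equal 511.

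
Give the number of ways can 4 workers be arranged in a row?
24

Reasoning: Arrangements of 4 distinct objects: 4! = 24.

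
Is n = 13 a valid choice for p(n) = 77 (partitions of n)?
No

Explanation: Pentagonal recurrence p(n) = p(n−1) + p(n−2) − p(n−5) − p(n−7) + …: p(13) = p(12) + p(11) − p(8) − p(6) + p(1) = 77 + 56 − 22 − 11 + 1 = 101, which does not equal 77.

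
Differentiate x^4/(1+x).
Quotient rule: [4x^{3}(1+x) - x^4]/(1+x)².

Answer: (4x^3(1+x) - x^4)/(1+x)²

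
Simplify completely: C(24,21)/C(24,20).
4/21

Reasoning: C(n,k+1)/C(n,k) = (n−k)/(k+1). Here (24−20)/(20+1) = 4/21 = 4/21.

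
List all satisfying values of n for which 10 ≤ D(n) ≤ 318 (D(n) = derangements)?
5, 6

Explanation: Using D(n) = (n−1)[D(n−1) + D(n−2)] with D(1)=0, D(2)=1: D(4)=9; D(5)=44; D(6)=265; D(7)=1,854. So valid n = 5, 6.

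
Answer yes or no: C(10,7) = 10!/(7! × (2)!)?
No

Working:
The correct denominator is 7!×3!, giving C(10,7) = 120; the stated RHS is 10!/(7!×2!) = 360 ≠ 120, so the statement does not hold.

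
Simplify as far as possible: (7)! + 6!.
(7)! + 6! = (7)·6! + 6! = (7+1)·6! = 8·6! = 5,760.

Answer: 5,760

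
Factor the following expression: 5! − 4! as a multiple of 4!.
4 × 4! = 96

Solution: 5! − 4! = 5·4! − 4! = (5 − 1)·4! = 4 × 4! = 96.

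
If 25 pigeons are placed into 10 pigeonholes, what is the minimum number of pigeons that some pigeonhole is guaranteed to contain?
3
Pigeonhole: ⌈25/10⌉ = 3.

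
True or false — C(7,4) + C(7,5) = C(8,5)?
True

Pascal's identity: LHS = 35 + 21 = 56; RHS = C(8,5) = 56. Both sides agree, so the statement holds.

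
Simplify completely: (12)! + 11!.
518,918,400

Working:
(12)! + 11! = (12)·11! + 11! = (12+1)·11! = 13·11! = 518,918,400.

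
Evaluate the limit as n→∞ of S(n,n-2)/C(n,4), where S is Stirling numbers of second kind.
The leading term of S(n,n-2) as a polynomial in n is (3)!!·C(n,4), so the ratio → (3)!! = 3.

Answer: 3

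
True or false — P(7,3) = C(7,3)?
P(7,3) = 210 but C(7,3) = 35; they differ by a factor of 3! = 6, so the statement does not hold.
Final answer: False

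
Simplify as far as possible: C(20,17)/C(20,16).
4/17

Explanation: C(n,k+1)/C(n,k) = (n−k)/(k+1). Here (20−16)/(16+1) = 4/17 = 4/17.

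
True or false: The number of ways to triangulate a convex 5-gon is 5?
True
Triangulations of a convex 5-gon are counted by the Catalan number C_3: C_3 = C(6,3)/(3+1) = 20/4 = 5.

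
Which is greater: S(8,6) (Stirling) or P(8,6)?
P(8,6)

Explanation: S(8,6) = 6·S(7,6) + S(7,5) = 6·21 + 140 = 266; P(8,6) = 20,160.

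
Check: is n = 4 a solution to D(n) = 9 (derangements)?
Yes

Explanation: D(4) = (4-1)·[D(3) + D(2)] = 3·[2 + 1] = 9, which equals 9.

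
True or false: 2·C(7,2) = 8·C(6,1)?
False
Absorption identity k·C(n,k) = n·C(n-1,k-1). LHS = 2·21 = 42; RHS = 8·6 = 48.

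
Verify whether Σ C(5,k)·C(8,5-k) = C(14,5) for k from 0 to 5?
False

Vandermonde's identity gives C(13,5) = 1,287; RHS C(14,5) = 2,002.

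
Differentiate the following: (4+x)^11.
11(4+x)^10

Using the power rule: d/dx (4+x)^11 = 11(4+x)^{10}.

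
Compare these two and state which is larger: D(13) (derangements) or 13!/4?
D(13) = (13-1)·[D(12) + D(11)] = 12·[176,214,841 + 14,684,570] = 2,290,792,932; 13!/4 = 6,227,020,800/4 = 1,556,755,200.
Final answer: D(13)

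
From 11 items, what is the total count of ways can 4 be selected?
C(11,4) = 11! / (4! × (11-4)!)
         = 11! / (4! × 7!)
         = 330
Final answer: 330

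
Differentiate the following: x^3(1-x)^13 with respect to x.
3x^2(1-x)^13 - 13x^3(1-x)^12

Solution: Product rule: 3x^{2}(1-x)^{13} + x^3·(-13)(1-x)^{12}.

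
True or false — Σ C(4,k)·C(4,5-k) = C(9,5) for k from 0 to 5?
False

Working:
Vandermonde's identity gives C(8,5) = 56; RHS C(9,5) = 126.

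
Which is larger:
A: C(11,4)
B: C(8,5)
A

Solution: A=C(11,4)=330, B=C(8,5)=56.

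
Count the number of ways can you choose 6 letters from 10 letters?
210

Solution: C(10,6) = 10! / (6! × (10-6)!)
         = 10! / (6! × 4!)
         = 210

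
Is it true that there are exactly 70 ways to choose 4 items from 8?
True
C(8,4) = 70.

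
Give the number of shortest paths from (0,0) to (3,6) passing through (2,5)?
42

Solution: To (2,5): C(7,2)=21. From there: C(2,1)=2. Total: 42.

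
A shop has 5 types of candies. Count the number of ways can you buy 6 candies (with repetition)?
210
Stars and bars: C(6+5-1, 6) = C(10, 6) = 210.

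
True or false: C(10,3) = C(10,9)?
False

C(10,3) = 120 but C(10,9) = 10; symmetry gives C(10,3) = C(10,7), not C(10,9).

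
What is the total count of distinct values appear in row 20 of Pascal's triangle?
11

Explanation: Row 20 has entries C(20,0)..C(20,20); by symmetry C(20,k)=C(20,20-k), giving 11 distinct values.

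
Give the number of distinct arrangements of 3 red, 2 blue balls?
10

Working:
Multinomial: 5!/(3! × 2!) = 10.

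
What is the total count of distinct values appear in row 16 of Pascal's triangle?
9

Explanation: Row 16 has entries C(16,0)..C(16,16); by symmetry C(16,k)=C(16,16-k), giving 9 distinct values.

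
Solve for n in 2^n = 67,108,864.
26
67,108,864 = 1,024 × 1,024 × 64 = 2^10 × 2^10 × 2^6 = 2^26, so n = 26.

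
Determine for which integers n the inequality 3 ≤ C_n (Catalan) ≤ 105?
3, 4, 5
C_2=2; C_3=5; C_4=14; C_5=42; C_6=132. So valid n = 3, 4, 5.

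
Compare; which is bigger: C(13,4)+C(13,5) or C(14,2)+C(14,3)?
C(13,4)+C(13,5)
First=2,002, Second=455.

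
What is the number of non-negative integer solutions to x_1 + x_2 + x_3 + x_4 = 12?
455
C(12+4-1, 4-1) = 455.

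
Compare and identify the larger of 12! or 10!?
12!

Solution: 12!=479,001,600, 10!=3,628,800. 12! > 10!.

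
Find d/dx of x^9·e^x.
Product rule: d/dx[x^9]·e^x + x^9·d/dx[e^x] = 9x^{8}e^x + x^9e^x.
Final answer: (9x^8 + x^9)e^x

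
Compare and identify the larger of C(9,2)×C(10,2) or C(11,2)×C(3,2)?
C(9,2)×C(10,2)

C(9,2)×C(10,2)=1,620, C(11,2)×C(3,2)=165.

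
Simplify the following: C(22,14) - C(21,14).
203,490

Reasoning: C(22,14) - C(21,14) = C(21,13) = 203,490.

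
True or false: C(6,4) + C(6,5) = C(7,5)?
True

Solution: Pascal's identity C(n,k) + C(n,k+1) = C(n+1,k+1): 15 + 6 = 21 = C(7,5).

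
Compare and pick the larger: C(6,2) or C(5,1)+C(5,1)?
C(6,2)

Explanation: C(6,2)=15; C(5,1)+C(5,1)=5+5=10.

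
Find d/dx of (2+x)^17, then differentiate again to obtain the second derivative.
272(2+x)^15

Solution: First derivative: 17(2+x)^{16}. Second derivative: 17·16·(2+x)^{15} = 272(2+x)^{15}.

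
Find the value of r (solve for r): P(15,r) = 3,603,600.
6

P(15,r) = 15·14·…·(15−r+1), a product of r factors. Multiplying down from 15: 15 = 15; 15·14 = 210; 15·14·13 = 2,730; 15·14·13·12 = 32,760; 15·14·13·12·11 = 360,360; 15·14·13·12·11·10 = 3,603,600 ✓ (6 factors). So r = 6.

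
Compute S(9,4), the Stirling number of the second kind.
Using the Stirling recurrence: S(n,k) = k·S(n-1,k) + S(n-1,k-1)
S(9,4) = 4·S(8,4) + S(8,3)
         = 4·1701 + 966
         = 6804 + 966
         = 7,770

Answer: 7,770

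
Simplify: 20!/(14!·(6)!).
38,760

Reasoning: This is C(20,14) = 38,760.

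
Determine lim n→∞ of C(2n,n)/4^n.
0

Solution: C(2n,n) ~ 4^n/√(πn), so C(2n,n)/4^n ~ 1/√(πn) → 0.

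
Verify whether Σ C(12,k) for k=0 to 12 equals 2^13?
False

Binomial theorem: Σ C(12,k) = (1+1)^12 = 2^12 = 4,096; RHS 2^13 = 8,192.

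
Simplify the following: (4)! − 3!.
(4)! − 3! = (4)·3! − 3! = (4−1)·3! = 3·3! = 18.
Final answer: 18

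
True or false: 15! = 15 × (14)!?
True

Reasoning: By definition n! = n × (n-1)!, so 15! = 15 × 14!.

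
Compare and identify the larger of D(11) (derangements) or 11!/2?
D(11) = (11-1)·[D(10) + D(9)] = 10·[1,334,961 + 133,496] = 14,684,570; 11!/2 = 39,916,800/2 = 19,958,400.
Final answer: 11!/2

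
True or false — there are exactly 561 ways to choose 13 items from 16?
False

C(16,13) = 560 ≠ 561.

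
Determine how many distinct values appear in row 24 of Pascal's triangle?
13

Solution: Row 24 has entries C(24,0)..C(24,24); by symmetry C(24,k)=C(24,24-k), giving 13 distinct values.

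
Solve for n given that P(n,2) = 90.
P(n,2) = n(n−1) is increasing in n; n(n−1) ≈ (n−0.5)^2 = 90 gives n ≈ 10.0. Check: P(8,2) = 56, P(9,2) = 72, P(10,2) = 90 ✓. So n = 10.
Final answer: 10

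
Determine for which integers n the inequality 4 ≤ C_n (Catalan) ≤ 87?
C_2=2; C_3=5; C_4=14; C_5=42; C_6=132. So valid n = 3, 4, 5.
Final answer: 3, 4, 5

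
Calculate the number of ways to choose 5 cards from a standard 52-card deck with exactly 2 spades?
712,842

13 spades and 39 non-spades: C(13,2) × C(39,3) = 78 × 9139 = 712,842.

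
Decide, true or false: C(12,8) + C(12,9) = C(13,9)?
True
Pascal's identity: LHS = 495 + 220 = 715; RHS = C(13,9) = 715. Both sides agree, so the statement holds.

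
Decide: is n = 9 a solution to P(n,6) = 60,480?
Yes

Solution: P(9,6) = 9·8·7·6·5·4 = 60,480, which equals 60,480.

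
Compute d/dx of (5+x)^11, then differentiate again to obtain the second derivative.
First derivative: 11(5+x)^{10}. Second derivative: 11·10·(5+x)^{9} = 110(5+x)^{9}.

Answer: 110(5+x)^9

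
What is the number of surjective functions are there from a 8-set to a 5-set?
126,000

Onto functions = 5! × S(8,5)
First compute S(8,5) via recurrence:
Using the Stirling recurrence: S(n,k) = k·S(n-1,k) + S(n-1,k-1)
S(8,5) = 5·S(7,5) + S(7,4)
         = 5·140 + 350
         = 700 + 350
         = 1,050
Then: 120 × 1050 = 126,000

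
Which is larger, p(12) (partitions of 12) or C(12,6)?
Pentagonal recurrence p(n) = p(n−1) + p(n−2) − p(n−5) − p(n−7) + …: p(12) = p(11) + p(10) − p(7) − p(5) + p(0) = 56 + 42 − 15 − 7 + 1 = 77; C(12,6) = 924.

Answer: C(12,6)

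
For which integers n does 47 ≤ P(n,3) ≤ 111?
P(4,3)=24; P(5,3)=60; P(6,3)=120. So valid n = 5.

Answer: 5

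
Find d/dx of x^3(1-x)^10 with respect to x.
3x^2(1-x)^10 - 10x^3(1-x)^9

Explanation: Product rule: 3x^{2}(1-x)^{10} + x^3·(-10)(1-x)^{9}.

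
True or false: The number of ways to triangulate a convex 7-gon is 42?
Triangulations of a convex 7-gon are counted by the Catalan number C_5: C_5 = C(10,5)/(5+1) = 252/6 = 42.
Final answer: True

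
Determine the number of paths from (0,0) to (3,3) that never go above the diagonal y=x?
Counted by the Catalan number C_3: C_3 = C(6,3)/(3+1) = 20/4 = 5.
Final answer: 5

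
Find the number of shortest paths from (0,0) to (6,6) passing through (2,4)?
225

Reasoning: To (2,4): C(6,2)=15. From there: C(6,4)=15. Total: 225.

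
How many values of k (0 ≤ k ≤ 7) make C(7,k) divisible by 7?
6
Checking C(7,k) mod 7 for k = 0..7: divisible at k = 1, 2, 3, 4, 5, 6. That's 6 values.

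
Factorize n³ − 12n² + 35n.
n(n − 5)(n − 7)

Reasoning: n³ − 12n² + 35n = n(n² − 12n + 35) = n(n − 5)(n − 7).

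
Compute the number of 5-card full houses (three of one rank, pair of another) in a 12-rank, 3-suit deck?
396

Triple rank: 12. Triple suits: C(3,3)=1. Pair rank: 11. Pair suits: C(3,2)=3. Total: 396.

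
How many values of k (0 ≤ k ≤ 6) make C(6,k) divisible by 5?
3

Explanation: Checking C(6,k) mod 5 for k = 0..6: divisible at k = 2, 3, 4. That's 3 values.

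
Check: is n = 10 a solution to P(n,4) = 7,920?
No

Working:
P(10,4) = 10·9·8·7 = 5,040, which does not equal 7,920.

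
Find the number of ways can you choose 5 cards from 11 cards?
462
C(11,5) = 11! / (5! × (11-5)!)
         = 11! / (5! × 6!)
         = 462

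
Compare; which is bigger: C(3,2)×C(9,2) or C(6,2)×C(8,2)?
C(6,2)×C(8,2)

C(3,2)×C(9,2)=108, C(6,2)×C(8,2)=420.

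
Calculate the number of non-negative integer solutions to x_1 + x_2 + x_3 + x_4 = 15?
816

Solution: C(15+4-1, 4-1) = 816.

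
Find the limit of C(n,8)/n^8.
1/40320

Working:
C(n,8) ≈ n^8/8! for large n. Limit = 1/8! = 1/40320.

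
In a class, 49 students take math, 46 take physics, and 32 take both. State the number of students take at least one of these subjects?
63

Working:
|A∪B| = |A|+|B|-|A∩B| = 49+46-32 = 63.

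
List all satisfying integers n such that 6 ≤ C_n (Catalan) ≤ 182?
C_3=5; C_4=14; C_5=42; C_6=132; C_7=429. So valid n = 4, 5, 6.
Final answer: 4, 5, 6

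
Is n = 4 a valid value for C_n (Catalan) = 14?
Yes
C_4 = C(8,4)/(4+1) = 70/5 = 14, which equals 14.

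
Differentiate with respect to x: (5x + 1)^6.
30(5x + 1)^5

Chain rule: 6(5x+1)^{5} × 5 = 30(5x+1)^{5}.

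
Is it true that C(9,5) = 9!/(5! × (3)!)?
False

Reasoning: The correct denominator is 5!×4!, giving C(9,5) = 126; the stated RHS is 9!/(5!×3!) = 504 ≠ 126, so the statement does not hold.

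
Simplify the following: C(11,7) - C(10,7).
C(11,7) - C(10,7) = C(10,6) = 210.

Answer: 210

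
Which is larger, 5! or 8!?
5!=120, 8!=40,320. 8! > 5!.
Final answer: 8!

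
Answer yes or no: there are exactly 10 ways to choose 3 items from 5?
Yes

Reasoning: C(5,3) = 10.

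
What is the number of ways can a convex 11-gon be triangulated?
4,862

Using the Catalan number formula: C_n = C(2n, n) / (n+1)
C_9 = C(18, 9) / (9+1)
     = 48620 / 10
     = 4,862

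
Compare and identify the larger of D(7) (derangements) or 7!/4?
D(7)
D(7) = (7-1)·[D(6) + D(5)] = 6·[265 + 44] = 1,854; 7!/4 = 5,040/4 = 1,260.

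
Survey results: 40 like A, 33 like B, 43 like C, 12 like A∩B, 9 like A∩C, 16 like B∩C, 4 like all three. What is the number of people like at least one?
83

Working:
|A∪B∪C| = 40+33+43-12-9-16+4 = 83.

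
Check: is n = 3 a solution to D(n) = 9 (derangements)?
No
D(3) = (3-1)·[D(2) + D(1)] = 2·[1 + 0] = 2, which does not equal 9.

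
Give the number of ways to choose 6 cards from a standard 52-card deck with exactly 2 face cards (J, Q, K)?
12 face cards and 40 non-face cards: C(12,2) × C(40,4) = 66 × 91,390 = 6,031,740.

Answer: 6,031,740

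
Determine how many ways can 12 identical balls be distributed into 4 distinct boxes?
455

Reasoning: C(12+4-1, 4-1) = C(15, 3) = 455.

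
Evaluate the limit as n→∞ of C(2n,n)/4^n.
0

Explanation: C(2n,n) ~ 4^n/√(πn), so C(2n,n)/4^n ~ 1/√(πn) → 0.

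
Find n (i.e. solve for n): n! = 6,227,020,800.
13
n! is strictly increasing. 11! = 39,916,800, 12! = 479,001,600, 13! = 6,227,020,800 ✓. So n = 13.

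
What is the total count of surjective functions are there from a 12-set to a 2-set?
4,094

Explanation: Onto functions = 2! × S(12,2)
First compute S(12,2) via recurrence:
Using the Stirling recurrence: S(n,k) = k·S(n-1,k) + S(n-1,k-1)
S(12,2) = 2·S(11,2) + S(11,1)
         = 2·1023 + 1
         = 2046 + 1
         = 2,047
Then: 2 × 2047 = 4,094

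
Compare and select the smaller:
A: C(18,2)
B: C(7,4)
B
A=C(18,2)=153, B=C(7,4)=35.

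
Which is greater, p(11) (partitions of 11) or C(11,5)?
Pentagonal recurrence p(n) = p(n−1) + p(n−2) − p(n−5) − p(n−7) + …: p(11) = p(10) + p(9) − p(6) − p(4) = 42 + 30 − 11 − 5 = 56; C(11,5) = 462.

Answer: C(11,5)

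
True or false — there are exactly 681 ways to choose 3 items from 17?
C(17,3) = 680 ≠ 681.
Final answer: False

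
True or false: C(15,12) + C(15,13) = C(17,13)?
Pascal's identity gives C(16,13) = 560, whereas C(17,13) = 2,380.

Answer: False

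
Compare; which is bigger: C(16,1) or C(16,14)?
C(16,14)

Working:
C(16,1)=16, C(16,14)=120.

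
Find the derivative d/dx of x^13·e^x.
(13x^12 + x^13)e^x

Reasoning: Product rule: d/dx[x^13]·e^x + x^13·d/dx[e^x] = 13x^{12}e^x + x^13e^x.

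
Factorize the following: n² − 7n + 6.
(n − 1)(n − 6)

Reasoning: Seek roots whose sum is 7 and product is 6: (1, 6). So n² − 7n + 6 = (n − 1)(n − 6).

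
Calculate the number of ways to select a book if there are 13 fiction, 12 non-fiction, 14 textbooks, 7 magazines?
46

By the addition principle: 13 + 12 + 14 + 7 = 46.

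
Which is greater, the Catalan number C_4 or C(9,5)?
C(9,5)

Explanation: C_4 = C(8,4)/(4+1) = 70/5 = 14; C(9,5) = 126.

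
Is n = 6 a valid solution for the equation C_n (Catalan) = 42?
No
C_6 = C(12,6)/(6+1) = 924/7 = 132, which does not equal 42.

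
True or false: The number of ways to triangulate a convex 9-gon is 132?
False

Triangulations of a convex 9-gon are counted by the Catalan number C_7: C_7 = C(14,7)/(7+1) = 3,432/8 = 429.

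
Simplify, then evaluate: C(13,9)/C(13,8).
5/9

Explanation: C(n,k+1)/C(n,k) = (n−k)/(k+1). Here (13−8)/(8+1) = 5/9 = 5/9.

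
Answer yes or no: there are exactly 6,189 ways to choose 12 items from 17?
C(17,12) = 6,188 ≠ 6189.
Final answer: No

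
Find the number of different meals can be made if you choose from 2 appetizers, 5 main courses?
10

Reasoning: By the multiplication principle: 2 × 5 = 10.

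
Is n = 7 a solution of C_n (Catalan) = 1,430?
No

Explanation: C_7 = C(14,7)/(7+1) = 3,432/8 = 429, which does not equal 1,430.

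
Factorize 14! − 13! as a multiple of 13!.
13 × 13! = 80,951,270,400

Working:
14! − 13! = 14·13! − 13! = (14 − 1)·13! = 13 × 13! = 80,951,270,400.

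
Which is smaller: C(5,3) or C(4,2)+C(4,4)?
C(4,2)+C(4,4)

C(5,3)=10; C(4,2)+C(4,4)=6+1=7.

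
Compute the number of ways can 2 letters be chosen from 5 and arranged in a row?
20

Working:
P(5,2) = 5!/(5-2)! = 20.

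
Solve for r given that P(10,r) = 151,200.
6

Reasoning: P(10,r) = 10·9·…·(10−r+1), a product of r factors. Multiplying down from 10: 10 = 10; 10·9 = 90; 10·9·8 = 720; 10·9·8·7 = 5,040; 10·9·8·7·6 = 30,240; 10·9·8·7·6·5 = 151,200 ✓ (6 factors). So r = 6.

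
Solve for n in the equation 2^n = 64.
6

Solution: 2^6 = 64, so n = 6.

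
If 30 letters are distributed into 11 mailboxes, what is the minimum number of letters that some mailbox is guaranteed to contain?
3

Pigeonhole: ⌈30/11⌉ = 3.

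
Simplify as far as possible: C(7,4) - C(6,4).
20

Working:
C(7,4) - C(6,4) = C(6,3) = 20.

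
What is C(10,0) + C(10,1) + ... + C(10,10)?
Sum of binomial coefficients = 2^10 = 1,024.
Final answer: 1,024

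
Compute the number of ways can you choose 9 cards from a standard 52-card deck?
3,679,075,400

Explanation: C(52,9) = 3,679,075,400.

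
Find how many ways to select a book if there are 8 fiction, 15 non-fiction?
23

Working:
By the addition principle: 8 + 15 = 23.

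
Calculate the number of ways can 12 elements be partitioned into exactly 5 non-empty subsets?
1,379,400

Solution: This equals S(12,5), the Stirling number of the 2nd kind.
Using the Stirling recurrence: S(n,k) = k·S(n-1,k) + S(n-1,k-1)
S(12,5) = 5·S(11,5) + S(11,4)
         = 5·246730 + 145750
         = 1233650 + 145750
         = 1,379,400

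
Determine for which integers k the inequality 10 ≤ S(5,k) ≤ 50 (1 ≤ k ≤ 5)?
2, 3, 4

S(5,1)=1; S(5,2)=15; S(5,3)=25; S(5,4)=10; S(5,5)=1. So valid k = 2, 3, 4.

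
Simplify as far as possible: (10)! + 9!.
(10)! + 9! = (10)·9! + 9! = (10+1)·9! = 11·9! = 3,991,680.
Final answer: 3,991,680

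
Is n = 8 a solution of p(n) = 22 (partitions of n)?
Yes

Working:
Pentagonal recurrence p(n) = p(n−1) + p(n−2) − p(n−5) − p(n−7) + …: p(8) = p(7) + p(6) − p(3) − p(1) = 15 + 11 − 3 − 1 = 22, which equals 22.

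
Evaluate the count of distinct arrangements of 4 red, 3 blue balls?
35

Working:
Multinomial: 7!/(4! × 3!) = 35.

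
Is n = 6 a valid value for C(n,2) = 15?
Yes

Explanation: C(6,2) = 6·5/2! = 30/2 = 15, which equals 15.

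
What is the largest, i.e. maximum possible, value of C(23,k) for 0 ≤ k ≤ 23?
1,352,078

Explanation: Maximum at k = 11 or k = 12: C(23,11) = 1,352,078.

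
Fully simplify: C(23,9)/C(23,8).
5/3

Working:
C(n,k+1)/C(n,k) = (n−k)/(k+1). Here (23−8)/(8+1) = 15/9 = 5/3.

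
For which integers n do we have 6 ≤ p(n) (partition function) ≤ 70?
Tabulating p(n) via p(n) = p(n−1) + p(n−2) − p(n−5) − p(n−7) + …: p(4)=5; p(5)=7; p(6)=11; p(7)=15; p(8)=22; p(9)=30; p(10)=42; p(11)=56; p(12)=77. So valid n = 5, 6, 7, 8, 9, 10, 11.
Final answer: 5, 6, 7, 8, 9, 10, 11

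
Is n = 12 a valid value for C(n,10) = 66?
Yes

Working:
C(12,10) = 12·11·10·9·8·7·6·5·4·3/10! = 239,500,800/3,628,800 = 66, which equals 66.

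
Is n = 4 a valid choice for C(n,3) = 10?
No

Solution: C(4,3) = 4·3·2/3! = 24/6 = 4, which does not equal 10.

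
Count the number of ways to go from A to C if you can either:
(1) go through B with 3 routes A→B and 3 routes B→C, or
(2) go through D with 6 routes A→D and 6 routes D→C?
45

Explanation: Route via B: 3×3=9. Route via D: 6×6=36. Total: 45.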